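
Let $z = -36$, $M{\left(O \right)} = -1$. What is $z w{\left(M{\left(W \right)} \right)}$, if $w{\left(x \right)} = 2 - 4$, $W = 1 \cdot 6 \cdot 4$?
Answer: $72$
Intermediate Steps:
$W = 24$ ($W = 6 \cdot 4 = 24$)
$w{\left(x \right)} = -2$
$z w{\left(M{\left(W \right)} \right)} = \left(-36\right) \left(-2\right) = 72$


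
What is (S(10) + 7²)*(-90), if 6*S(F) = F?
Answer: -4560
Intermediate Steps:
S(F) = F/6
(S(10) + 7²)*(-90) = ((⅙)*10 + 7²)*(-90) = (5/3 + 49)*(-90) = (152/3)*(-90) = -4560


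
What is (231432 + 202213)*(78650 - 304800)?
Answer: -98068816750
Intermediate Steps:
(231432 + 202213)*(78650 - 304800) = 433645*(-226150) = -98068816750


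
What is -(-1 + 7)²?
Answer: -36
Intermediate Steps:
-(-1 + 7)² = -1*6² = -1*36 = -36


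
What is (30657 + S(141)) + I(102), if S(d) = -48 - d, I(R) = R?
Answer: 30570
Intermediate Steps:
(30657 + S(141)) + I(102) = (30657 + (-48 - 1*141)) + 102 = (30657 + (-48 - 141)) + 102 = (30657 - 189) + 102 = 30468 + 102 = 30570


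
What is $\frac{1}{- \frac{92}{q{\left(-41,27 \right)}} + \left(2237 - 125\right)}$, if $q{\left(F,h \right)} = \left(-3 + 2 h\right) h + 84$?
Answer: $\frac{1461}{3085540} \approx 0.0004735$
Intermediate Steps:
$q{\left(F,h \right)} = 84 + h \left(-3 + 2 h\right)$ ($q{\left(F,h \right)} = h \left(-3 + 2 h\right) + 84 = 84 + h \left(-3 + 2 h\right)$)
$\frac{1}{- \frac{92}{q{\left(-41,27 \right)}} + \left(2237 - 125\right)} = \frac{1}{- \frac{92}{84 - 81 + 2 \cdot 27^{2}} + \left(2237 - 125\right)} = \frac{1}{- \frac{92}{84 - 81 + 2 \cdot 729} + 2112} = \frac{1}{- \frac{92}{84 - 81 + 1458} + 2112} = \frac{1}{- \frac{92}{1461} + 2112} = \frac{1}{\frac{3085540}{1461}} = \frac{1461}{3085540}$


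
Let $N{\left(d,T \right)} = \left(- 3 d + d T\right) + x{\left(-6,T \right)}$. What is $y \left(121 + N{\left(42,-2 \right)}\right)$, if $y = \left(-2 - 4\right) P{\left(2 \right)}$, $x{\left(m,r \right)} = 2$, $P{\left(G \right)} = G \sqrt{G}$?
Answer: $1044 \sqrt{2} \approx 1476.4$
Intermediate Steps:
$P{\left(G \right)} = G^{\frac{3}{2}}$
$N{\left(d,T \right)} = 2 - 3 d + T d$ ($N{\left(d,T \right)} = \left(- 3 d + d T\right) + 2 = \left(- 3 d + T d\right) + 2 = 2 - 3 d + T d$)
$y = - 12 \sqrt{2}$ ($y = \left(-2 - 4\right) 2^{\frac{3}{2}} = - 6 \cdot 2 \sqrt{2} = - 12 \sqrt{2} \approx -16.971$)
$y \left(121 + N{\left(42,-2 \right)}\right) = - 12 \sqrt{2} \left(121 - 208\right) = - 12 \sqrt{2} \left(-87\right) = 1044 \sqrt{2}$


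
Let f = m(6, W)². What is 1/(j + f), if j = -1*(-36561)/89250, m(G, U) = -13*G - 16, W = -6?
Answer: 4250/37554741 ≈ 0.00011317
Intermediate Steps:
m(G, U) = -16 - 13*G
j = 1741/4250 (j = 36561*(1/89250) = 1741/4250 ≈ 0.40965)
f = 8836 (f = (-16 - 13*6)² = (-16 - 78)² = (-94)² = 8836)
1/(j + f) = 1/(1741/4250 + 8836) = 1/(37554741/4250) = 4250/37554741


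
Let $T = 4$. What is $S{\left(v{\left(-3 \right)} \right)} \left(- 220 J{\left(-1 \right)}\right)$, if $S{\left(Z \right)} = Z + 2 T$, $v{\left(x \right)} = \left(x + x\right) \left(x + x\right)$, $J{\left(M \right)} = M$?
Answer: $9680$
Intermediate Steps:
$v{\left(x \right)} = 4 x^{2}$ ($v{\left(x \right)} = 2 x 2 x = 4 x^{2}$)
$S{\left(Z \right)} = 8 + Z$ ($S{\left(Z \right)} = Z + 2 \cdot 4 = Z + 8 = 8 + Z$)
$S{\left(v{\left(-3 \right)} \right)} \left(- 220 J{\left(-1 \right)}\right) = \left(8 + 4 \left(-3\right)^{2}\right) \left(\left(-220\right) \left(-1\right)\right) = \left(8 + 4 \cdot 9\right) 220 = \left(8 + 36\right) 220 = 44 \cdot 220 = 9680$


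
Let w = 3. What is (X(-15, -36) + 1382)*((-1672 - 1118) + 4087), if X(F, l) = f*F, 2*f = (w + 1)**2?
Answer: 1636814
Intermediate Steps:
f = 8 (f = (3 + 1)**2/2 = (1/2)*4**2 = (1/2)*16 = 8)
X(F, l) = 8*F
(X(-15, -36) + 1382)*((-1672 - 1118) + 4087) = (8*(-15) + 1382)*((-1672 - 1118) + 4087) = (-120 + 1382)*(-2790 + 4087) = 1262*1297 = 1636814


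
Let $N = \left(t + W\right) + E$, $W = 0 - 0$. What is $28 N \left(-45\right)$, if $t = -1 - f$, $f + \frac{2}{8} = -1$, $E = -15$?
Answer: $18585$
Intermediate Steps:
$f = - \frac{5}{4}$ ($f = - \frac{1}{4} - 1 = - \frac{5}{4} \approx -1.25$)
$t = \frac{1}{4}$ ($t = -1 - - \frac{5}{4} = -1 + \frac{5}{4} = \frac{1}{4} \approx 0.25$)
$W = 0$ ($W = 0 + 0 = 0$)
$N = - \frac{59}{4}$ ($N = \left(\frac{1}{4} + 0\right) - 15 = \frac{1}{4} - 15 = - \frac{59}{4} \approx -14.75$)
$28 N \left(-45\right) = 28 \left(- \frac{59}{4}\right) \left(-45\right) = \left(-413\right) \left(-45\right) = 18585$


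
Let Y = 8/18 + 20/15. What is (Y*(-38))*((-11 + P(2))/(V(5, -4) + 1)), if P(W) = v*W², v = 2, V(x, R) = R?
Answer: -608/9 ≈ -67.556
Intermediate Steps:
Y = 16/9 (Y = 8*(1/18) + 20*(1/15) = 4/9 + 4/3 = 16/9 ≈ 1.7778)
P(W) = 2*W²
(Y*(-38))*((-11 + P(2))/(V(5, -4) + 1)) = ((16/9)*(-38))*((-11 + 2*2²)/(-4 + 1)) = -608*(-11 + 2*4)/(9*(-3)) = -608*(-11 + 8)*(-1)/(9*3) = -(-608)*(-1)/(3*3) = -608/9*1 = -608/9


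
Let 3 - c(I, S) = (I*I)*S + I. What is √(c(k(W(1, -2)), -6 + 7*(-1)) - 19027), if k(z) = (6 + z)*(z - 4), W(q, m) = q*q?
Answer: I*√13270 ≈ 115.2*I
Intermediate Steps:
W(q, m) = q²
k(z) = (-4 + z)*(6 + z) (k(z) = (6 + z)*(-4 + z) = (-4 + z)*(6 + z))
c(I, S) = 3 - I - S*I² (c(I, S) = 3 - ((I*I)*S + I) = 3 - (I²*S + I) = 3 - (S*I² + I) = 3 - (I + S*I²) = 3 + (-I - S*I²) = 3 - I - S*I²)
√(c(k(W(1, -2)), -6 + 7*(-1)) - 19027) = √((3 - (-24 + (1²)² + 2*1²) - (-6 + 7*(-1))*(-24 + (1²)² + 2*1²)²) - 19027) = √((3 - (-24 + 1² + 2*1) - (-6 - 7)*(-24 + 1² + 2*1)²) - 19027) = √((3 - (-24 + 1 + 2) - 1*(-13)*(-24 + 1 + 2)²) - 19027) = √((3 - 1*(-21) - 1*(-13)*(-21)²) - 19027) = √((3 + 21 - 1*(-13)*441) - 19027) = √((3 + 21 + 5733) - 19027) = √(5757 - 19027) = √(-13270) = I*√13270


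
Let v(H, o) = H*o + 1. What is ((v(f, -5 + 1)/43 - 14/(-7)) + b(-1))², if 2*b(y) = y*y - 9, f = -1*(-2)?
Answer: 8649/1849 ≈ 4.6777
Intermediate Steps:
f = 2
v(H, o) = 1 + H*o
b(y) = -9/2 + y²/2 (b(y) = (y*y - 9)/2 = (y² - 9)/2 = (-9 + y²)/2 = -9/2 + y²/2)
((v(f, -5 + 1)/43 - 14/(-7)) + b(-1))² = (((1 + 2*(-5 + 1))/43 - 14/(-7)) + (-9/2 + (½)*(-1)²))² = (((1 + 2*(-4))*(1/43) - 14*(-⅐)) + (-9/2 + (½)*1))² = (((1 - 8)*(1/43) + 2) + (-9/2 + ½))² = ((-7*1/43 + 2) - 4)² = ((-7/43 + 2) - 4)² = (79/43 - 4)² = (-93/43)² = 8649/1849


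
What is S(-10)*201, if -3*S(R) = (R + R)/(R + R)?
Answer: -67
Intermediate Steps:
S(R) = -⅓ (S(R) = -(R + R)/(3*(R + R)) = -2*R/(3*(2*R)) = -2*R*1/(2*R)/3 = -⅓*1 = -⅓)
S(-10)*201 = -⅓*201 = -67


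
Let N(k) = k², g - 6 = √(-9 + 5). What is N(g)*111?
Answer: 3552 + 2664*I ≈ 3552.0 + 2664.0*I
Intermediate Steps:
g = 6 + 2*I (g = 6 + √(-9 + 5) = 6 + √(-4) = 6 + 2*I ≈ 6.0 + 2.0*I)
N(g)*111 = (6 + 2*I)²*111 = 111*(6 + 2*I)²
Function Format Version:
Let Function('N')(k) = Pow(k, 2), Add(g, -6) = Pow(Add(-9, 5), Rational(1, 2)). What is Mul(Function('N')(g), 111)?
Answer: Add(3552, Mul(2664, I)) ≈ Add(3552.0, Mul(2664.0, I))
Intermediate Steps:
g = Add(6, Mul(2, I)) (g = Add(6, Pow(Add(-9, 5), Rational(1, 2))) = Add(6, Pow(-4, Rational(1, 2))) = Add(6, Mul(2, I)) ≈ Add(6.0000, Mul(2.0000, I)))
Mul(Function('N')(g), 111) = Mul(Pow(Add(6, Mul(2, I)), 2), 111) = Mul(111, Pow(Add(6, Mul(2, I)), 2))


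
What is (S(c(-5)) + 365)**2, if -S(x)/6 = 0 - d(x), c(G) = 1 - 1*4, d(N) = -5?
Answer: 112225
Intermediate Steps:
c(G) = -3 (c(G) = 1 - 4 = -3)
S(x) = -30 (S(x) = -6*(0 - 1*(-5)) = -6*(0 + 5) = -6*5 = -30)
(S(c(-5)) + 365)**2 = (-30 + 365)**2 = 335**2 = 112225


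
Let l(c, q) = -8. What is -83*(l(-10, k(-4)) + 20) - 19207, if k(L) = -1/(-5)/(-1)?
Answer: -20203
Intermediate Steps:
k(L) = -⅕ (k(L) = -1*(-⅕)*(-1) = (⅕)*(-1) = -⅕)
-83*(l(-10, k(-4)) + 20) - 19207 = -83*(-8 + 20) - 19207 = -83*12 - 19207 = -996 - 19207 = -20203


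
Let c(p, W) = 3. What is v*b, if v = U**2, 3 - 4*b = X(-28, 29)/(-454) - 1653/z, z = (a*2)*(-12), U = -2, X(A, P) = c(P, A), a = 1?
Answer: -119617/1816 ≈ -65.868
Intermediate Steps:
X(A, P) = 3
z = -24 (z = (1*2)*(-12) = 2*(-12) = -24)
b = -119617/7264 (b = 3/4 - (3/(-454) - 1653/(-24))/4 = 3/4 - (3*(-1/454) - 1653*(-1/24))/4 = 3/4 - (-3/454 + 551/8)/4 = 3/4 - 1/4*125065/1816 = 3/4 - 125065/7264 = -119617/7264 ≈ -16.467)
v = 4 (v = (-2)**2 = 4)
v*b = 4*(-119617/7264) = -119617/1816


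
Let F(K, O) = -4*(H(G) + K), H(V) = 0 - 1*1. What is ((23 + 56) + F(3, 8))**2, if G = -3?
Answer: 5041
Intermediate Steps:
H(V) = -1 (H(V) = 0 - 1 = -1)
F(K, O) = 4 - 4*K (F(K, O) = -4*(-1 + K) = 4 - 4*K)
((23 + 56) + F(3, 8))**2 = ((23 + 56) + (4 - 4*3))**2 = (79 + (4 - 12))**2 = (79 - 8)**2 = 71**2 = 5041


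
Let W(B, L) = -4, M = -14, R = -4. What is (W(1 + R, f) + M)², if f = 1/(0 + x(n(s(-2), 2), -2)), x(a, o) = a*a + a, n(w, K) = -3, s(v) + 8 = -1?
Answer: 324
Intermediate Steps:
s(v) = -9 (s(v) = -8 - 1 = -9)
x(a, o) = a + a² (x(a, o) = a² + a = a + a²)
f = ⅙ (f = 1/(0 - 3*(1 - 3)) = 1/(0 - 3*(-2)) = 1/(0 + 6) = 1/6 = ⅙ ≈ 0.16667)
(W(1 + R, f) + M)² = (-4 - 14)² = (-18)² = 324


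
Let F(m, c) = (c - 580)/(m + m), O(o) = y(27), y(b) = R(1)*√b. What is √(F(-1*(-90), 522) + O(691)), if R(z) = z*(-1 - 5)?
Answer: √(-290 - 16200*√3)/30 ≈ 5.6124*I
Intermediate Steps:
R(z) = -6*z (R(z) = z*(-6) = -6*z)
y(b) = -6*√b (y(b) = (-6*1)*√b = -6*√b)
O(o) = -18*√3
F(m, c) = (-580 + c)/(2*m) (F(m, c) = (-580 + c)/((2*m)) = (-580 + c)*(1/(2*m)) = (-580 + c)/(2*m))
√(F(-1*(-90), 522) + O(691)) = √((-580 + 522)/(2*((-1*(-90)))) - 18*√3) = √((½)*(-58)/90 - 18*√3) = √((½)*(1/90)*(-58) - 18*√3) = √(-29/90 - 18*√3)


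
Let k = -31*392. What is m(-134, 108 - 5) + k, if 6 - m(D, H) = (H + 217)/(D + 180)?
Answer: -279518/23 ≈ -12153.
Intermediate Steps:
k = -12152
m(D, H) = 6 - (217 + H)/(180 + D) (m(D, H) = 6 - (H + 217)/(D + 180) = 6 - (217 + H)/(180 + D))
m(-134, 108 - 5) + k = (863 - (108 - 5) + 6*(-134))/(180 - 134) - 12152 = (863 - 1*103 - 804)/46 - 12152 = (863 - 103 - 804)/46 - 12152 = (1/46)*(-44) - 12152 = -22/23 - 12152 = -279518/23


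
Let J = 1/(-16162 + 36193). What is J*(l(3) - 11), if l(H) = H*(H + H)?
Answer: 7/20031 ≈ 0.00034946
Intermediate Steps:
l(H) = 2*H**2 (l(H) = H*(2*H) = 2*H**2)
J = 1/20031 ≈ 4.9923e-5
J*(l(3) - 11) = (2*3**2 - 11)/20031 = (2*9 - 11)/20031 = (18 - 11)/20031 = (1/20031)*7 = 7/20031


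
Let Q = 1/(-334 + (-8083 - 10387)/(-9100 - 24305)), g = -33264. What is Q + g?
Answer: -74104215321/2227760 ≈ -33264.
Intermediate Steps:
Q = -6681/2227760 (Q = 1/(-334 - 18470/(-33405)) = 1/(-334 - 18470*(-1/33405)) = 1/(-334 + 3694/6681) = 1/(-2227760/6681) = -6681/2227760 ≈ -0.0029990)
Q + g = -6681/2227760 - 33264 = -74104215321/2227760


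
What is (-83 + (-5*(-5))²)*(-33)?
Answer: -17886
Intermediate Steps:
(-83 + (-5*(-5))²)*(-33) = (-83 + 25²)*(-33) = (-83 + 625)*(-33) = 542*(-33) = -17886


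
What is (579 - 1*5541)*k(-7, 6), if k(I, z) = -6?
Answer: 29772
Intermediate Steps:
(579 - 1*5541)*k(-7, 6) = (579 - 1*5541)*(-6) = (579 - 5541)*(-6) = -4962*(-6) = 29772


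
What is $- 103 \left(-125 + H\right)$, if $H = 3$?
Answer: $12566$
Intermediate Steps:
$- 103 \left(-125 + H\right) = - 103 \left(-125 + 3\right) = \left(-103\right) \left(-122\right) = 12566$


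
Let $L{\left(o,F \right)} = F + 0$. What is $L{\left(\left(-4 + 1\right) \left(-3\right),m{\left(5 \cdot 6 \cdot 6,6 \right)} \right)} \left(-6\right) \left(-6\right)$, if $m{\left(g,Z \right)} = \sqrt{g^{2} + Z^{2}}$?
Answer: $216 \sqrt{901} \approx 6483.6$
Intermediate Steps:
$m{\left(g,Z \right)} = \sqrt{Z^{2} + g^{2}}$
$L{\left(o,F \right)} = F$
$L{\left(\left(-4 + 1\right) \left(-3\right),m{\left(5 \cdot 6 \cdot 6,6 \right)} \right)} \left(-6\right) \left(-6\right) = \sqrt{6^{2} + \left(5 \cdot 6 \cdot 6\right)^{2}} \left(-6\right) \left(-6\right) = \sqrt{36 + \left(30 \cdot 6\right)^{2}} \left(-6\right) \left(-6\right) = \sqrt{36 + 180^{2}} \left(-6\right) \left(-6\right) = \sqrt{36 + 32400} \left(-6\right) \left(-6\right) = \sqrt{32436} \left(-6\right) \left(-6\right) = 6 \sqrt{901} \left(-6\right) \left(-6\right) = - 36 \sqrt{901} \left(-6\right) = 216 \sqrt{901}$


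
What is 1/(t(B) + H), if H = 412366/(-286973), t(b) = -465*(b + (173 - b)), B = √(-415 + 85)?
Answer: -286973/23085955351 ≈ -1.2431e-5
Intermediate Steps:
B = I*√330 (B = √(-330) = I*√330 ≈ 18.166*I)
t(b) = -80445 (t(b) = -465*173 = -80445)
H = -412366/286973 (H = 412366*(-1/286973) = -412366/286973 ≈ -1.4370)
1/(t(B) + H) = 1/(-80445 - 412366/286973) = 1/(-23085955351/286973) = -286973/23085955351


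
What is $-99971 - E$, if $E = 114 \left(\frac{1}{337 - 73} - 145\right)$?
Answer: $- \frac{3671423}{44} \approx -83441.0$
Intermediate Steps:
$E = - \frac{727301}{44}$ ($E = 114 \left(\frac{1}{264} - 145\right) = 114 \left(- \frac{38279}{264}\right) = - \frac{727301}{44} \approx -16530.0$)
$-99971 - E = -99971 - - \frac{727301}{44} = -99971 + \frac{727301}{44} = - \frac{3671423}{44}$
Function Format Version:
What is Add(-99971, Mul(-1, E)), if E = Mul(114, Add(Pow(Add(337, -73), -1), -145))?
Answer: Rational(-3671423, 44) ≈ -83441.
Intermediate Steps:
E = Rational(-727301, 44) (E = Mul(114, Add(Pow(264, -1), -145)) = Mul(114, Add(Rational(1, 264), -145)) = Mul(114, Rational(-38279, 264)) = Rational(-727301, 44) ≈ -16530.)
Add(-99971, Mul(-1, E)) = Add(-99971, Mul(-1, Rational(-727301, 44))) = Add(-99971, Rational(727301, 44)) = Rational(-3671423, 44)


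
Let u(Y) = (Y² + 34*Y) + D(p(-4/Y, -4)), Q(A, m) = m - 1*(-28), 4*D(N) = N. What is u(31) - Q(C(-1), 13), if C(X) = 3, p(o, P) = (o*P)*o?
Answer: 1896998/961 ≈ 1974.0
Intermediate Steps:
p(o, P) = P*o² (p(o, P) = (P*o)*o = P*o²)
D(N) = N/4
Q(A, m) = 28 + m (Q(A, m) = m + 28 = 28 + m)
u(Y) = Y² - 16/Y² + 34*Y (u(Y) = (Y² + 34*Y) + (-4*16/Y²)/4 = (Y² + 34*Y) + (-64/Y²)/4 = (Y² + 34*Y) - 16/Y² = Y² - 16/Y² + 34*Y)
u(31) - Q(C(-1), 13) = (-16 + 31³*(34 + 31))/31² - (28 + 13) = (-16 + 29791*65)/961 - 1*41 = (-16 + 1936415)/961 - 41 = (1/961)*1936399 - 41 = 1936399/961 - 41 = 1896998/961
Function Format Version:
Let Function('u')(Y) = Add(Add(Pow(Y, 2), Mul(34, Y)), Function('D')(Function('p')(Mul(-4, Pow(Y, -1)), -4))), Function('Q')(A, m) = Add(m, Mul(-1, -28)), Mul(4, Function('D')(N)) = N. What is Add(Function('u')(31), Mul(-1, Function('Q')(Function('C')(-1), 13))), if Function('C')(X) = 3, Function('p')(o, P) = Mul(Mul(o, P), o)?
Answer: Rational(1896998, 961) ≈ 1974.0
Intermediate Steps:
Function('p')(o, P) = Mul(P, Pow(o, 2)) (Function('p')(o, P) = Mul(Mul(P, o), o) = Mul(P, Pow(o, 2)))
Function('D')(N) = Mul(Rational(1, 4), N)
Function('Q')(A, m) = Add(28, m) (Function('Q')(A, m) = Add(m, 28) = Add(28, m))
Function('u')(Y) = Add(Pow(Y, 2), Mul(-16, Pow(Y, -2)), Mul(34, Y)) (Function('u')(Y) = Add(Add(Pow(Y, 2), Mul(34, Y)), Mul(Rational(1, 4), Mul(-4, Pow(Mul(-4, Pow(Y, -1)), 2)))) = Add(Add(Pow(Y, 2), Mul(34, Y)), Mul(Rational(1, 4), Mul(-4, Mul(16, Pow(Y, -2))))) = Add(Add(Pow(Y, 2), Mul(34, Y)), Mul(Rational(1, 4), Mul(-64, Pow(Y, -2)))) = Add(Add(Pow(Y, 2), Mul(34, Y)), Mul(-16, Pow(Y, -2))) = Add(Pow(Y, 2), Mul(-16, Pow(Y, -2)), Mul(34, Y)))
Add(Function('u')(31), Mul(-1, Function('Q')(Function('C')(-1), 13))) = Add(Mul(Pow(31, -2), Add(-16, Mul(Pow(31, 3), Add(34, 31)))), Mul(-1, Add(28, 13))) = Add(Mul(Rational(1, 961), Add(-16, Mul(29791, 65))), Mul(-1, 41)) = Add(Mul(Rational(1, 961), Add(-16, 1936415)), -41) = Add(Mul(Rational(1, 961), 1936399), -41) = Add(Rational(1936399, 961), -41) = Rational(1896998, 961)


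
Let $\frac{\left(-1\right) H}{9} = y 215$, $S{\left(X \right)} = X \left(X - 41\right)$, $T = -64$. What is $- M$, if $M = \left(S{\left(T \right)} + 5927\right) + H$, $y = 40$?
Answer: $64753$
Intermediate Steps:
$S{\left(X \right)} = X \left(-41 + X\right)$
$H = -77400$ ($H = - 9 \cdot 40 \cdot 215 = \left(-9\right) 8600 = -77400$)
$M = -64753$ ($M = \left(- 64 \left(-41 - 64\right) + 5927\right) - 77400 = \left(\left(-64\right) \left(-105\right) + 5927\right) - 77400 = \left(6720 + 5927\right) - 77400 = 12647 - 77400 = -64753$)
$- M = \left(-1\right) \left(-64753\right) = 64753$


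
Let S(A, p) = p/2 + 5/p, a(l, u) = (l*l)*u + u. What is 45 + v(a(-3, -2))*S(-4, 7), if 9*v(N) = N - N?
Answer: 45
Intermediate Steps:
a(l, u) = u + u*l² (a(l, u) = l²*u + u = u*l² + u = u + u*l²)
v(N) = 0 (v(N) = (N - N)/9 = (⅑)*0 = 0)
S(A, p) = p/2 + 5/p (S(A, p) = p*(½) + 5/p = p/2 + 5/p)
45 + v(a(-3, -2))*S(-4, 7) = 45 + 0*((½)*7 + 5/7) = 45 + 0*(7/2 + 5*(⅐)) = 45 + 0*(7/2 + 5/7) = 45 + 0*(59/14) = 45 + 0 = 45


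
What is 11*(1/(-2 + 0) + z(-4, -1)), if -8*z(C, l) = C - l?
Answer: -11/8 ≈ -1.3750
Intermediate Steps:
z(C, l) = -C/8 + l/8 (z(C, l) = -(C - l)/8 = -C/8 + l/8)
11*(1/(-2 + 0) + z(-4, -1)) = 11*(1/(-2 + 0) + (-1/8*(-4) + (1/8)*(-1))) = 11*(1/(-2) + (1/2 - 1/8)) = 11*(-1/2 + 3/8) = 11*(-1/8) = -11/8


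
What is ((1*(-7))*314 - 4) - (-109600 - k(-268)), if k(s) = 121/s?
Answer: 28782543/268 ≈ 1.0740e+5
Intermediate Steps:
((1*(-7))*314 - 4) - (-109600 - k(-268)) = ((1*(-7))*314 - 4) - (-109600 - 121/(-268)) = (-7*314 - 4) - (-109600 - 121*(-1)/268) = (-2198 - 4) - (-109600 - 1*(-121/268)) = -2202 - (-109600 + 121/268) = -2202 - 1*(-29372679/268) = -2202 + 29372679/268 = 28782543/268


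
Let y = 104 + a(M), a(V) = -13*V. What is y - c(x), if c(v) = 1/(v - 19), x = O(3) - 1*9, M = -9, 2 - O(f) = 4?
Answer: 6631/30 ≈ 221.03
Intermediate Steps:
O(f) = -2 (O(f) = 2 - 1*4 = 2 - 4 = -2)
y = 221 (y = 104 - 13*(-9) = 104 + 117 = 221)
x = -11 (x = -2 - 1*9 = -2 - 9 = -11)
c(v) = 1/(-19 + v)
y - c(x) = 221 - 1/(-19 - 11) = 221 - 1/(-30) = 221 - 1*(-1/30) = 221 + 1/30 = 6631/30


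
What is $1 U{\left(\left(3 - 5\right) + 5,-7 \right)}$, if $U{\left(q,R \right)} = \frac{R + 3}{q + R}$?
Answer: $1$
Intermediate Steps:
$U{\left(q,R \right)} = \frac{3 + R}{R + q}$
$1 U{\left(\left(3 - 5\right) + 5,-7 \right)} = 1 \frac{3 - 7}{-7 + \left(\left(3 - 5\right) + 5\right)} = 1 \frac{1}{-7 + \left(-2 + 5\right)} \left(-4\right) = 1 \frac{1}{-7 + 3} \left(-4\right) = 1 \frac{1}{-4} \left(-4\right) = 1 \left(\left(- \frac{1}{4}\right) \left(-4\right)\right) = 1 \cdot 1 = 1$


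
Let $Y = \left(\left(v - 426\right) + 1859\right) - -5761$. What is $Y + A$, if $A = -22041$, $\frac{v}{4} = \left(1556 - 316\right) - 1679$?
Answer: $-16603$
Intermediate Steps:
$v = -1756$ ($v = 4 \left(\left(1556 - 316\right) - 1679\right) = 4 \left(1240 - 1679\right) = 4 \left(-439\right) = -1756$)
$Y = 5438$ ($Y = \left(\left(-1756 - 426\right) + 1859\right) - -5761 = \left(-2182 + 1859\right) + 5761 = -323 + 5761 = 5438$)
$Y + A = 5438 - 22041 = -16603$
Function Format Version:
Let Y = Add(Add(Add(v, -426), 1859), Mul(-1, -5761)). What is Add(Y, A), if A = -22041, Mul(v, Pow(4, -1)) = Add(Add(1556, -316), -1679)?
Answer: -16603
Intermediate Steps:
v = -1756 (v = Mul(4, Add(Add(1556, -316), -1679)) = Mul(4, Add(1240, -1679)) = Mul(4, -439) = -1756)
Y = 5438 (Y = Add(Add(Add(-1756, -426), 1859), Mul(-1, -5761)) = Add(Add(-2182, 1859), 5761) = Add(-323, 5761) = 5438)
Add(Y, A) = Add(5438, -22041) = -16603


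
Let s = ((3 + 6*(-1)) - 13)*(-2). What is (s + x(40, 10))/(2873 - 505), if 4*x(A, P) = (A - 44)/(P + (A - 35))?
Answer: 479/35520 ≈ 0.013485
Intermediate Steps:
x(A, P) = (-44 + A)/(4*(-35 + A + P)) (x(A, P) = ((A - 44)/(P + (A - 35)))/4 = ((-44 + A)/(P + (-35 + A)))/4 = ((-44 + A)/(-35 + A + P))/4 = (-44 + A)/(4*(-35 + A + P)))
s = 32 (s = ((3 - 6) - 13)*(-2) = (-3 - 13)*(-2) = -16*(-2) = 32)
(s + x(40, 10))/(2873 - 505) = (32 + (-11 + (¼)*40)/(-35 + 40 + 10))/(2873 - 505) = (32 + (-11 + 10)/15)/2368 = (32 + (1/15)*(-1))*(1/2368) = (32 - 1/15)*(1/2368) = (479/15)*(1/2368) = 479/35520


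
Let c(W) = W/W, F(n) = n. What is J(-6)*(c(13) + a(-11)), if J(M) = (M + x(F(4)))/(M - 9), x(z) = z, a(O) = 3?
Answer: 8/15 ≈ 0.53333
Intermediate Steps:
J(M) = (4 + M)/(-9 + M) (J(M) = (M + 4)/(M - 9) = (4 + M)/(-9 + M))
c(W) = 1
J(-6)*(c(13) + a(-11)) = ((4 - 6)/(-9 - 6))*(1 + 3) = (-2/(-15))*4 = -1/15*(-2)*4 = (2/15)*4 = 8/15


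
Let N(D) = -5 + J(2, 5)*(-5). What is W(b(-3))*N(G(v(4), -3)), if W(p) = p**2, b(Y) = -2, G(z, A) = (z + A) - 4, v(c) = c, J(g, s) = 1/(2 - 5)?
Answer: -40/3 ≈ -13.333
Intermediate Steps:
J(g, s) = -1/3 (J(g, s) = 1/(-3) = -1/3)
G(z, A) = -4 + A + z (G(z, A) = (A + z) - 4 = -4 + A + z)
N(D) = -10/3 (N(D) = -5 - 1/3*(-5) = -5 + 5/3 = -10/3)
W(b(-3))*N(G(v(4), -3)) = (-2)**2*(-10/3) = 4*(-10/3) = -40/3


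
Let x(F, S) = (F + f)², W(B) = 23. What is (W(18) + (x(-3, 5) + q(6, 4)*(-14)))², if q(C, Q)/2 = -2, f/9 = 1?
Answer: 13225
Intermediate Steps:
f = 9 (f = 9*1 = 9)
q(C, Q) = -4 (q(C, Q) = 2*(-2) = -4)
x(F, S) = (9 + F)² (x(F, S) = (F + 9)² = (9 + F)²)
(W(18) + (x(-3, 5) + q(6, 4)*(-14)))² = (23 + ((9 - 3)² - 4*(-14)))² = (23 + (6² + 56))² = (23 + (36 + 56))² = (23 + 92)² = 115² = 13225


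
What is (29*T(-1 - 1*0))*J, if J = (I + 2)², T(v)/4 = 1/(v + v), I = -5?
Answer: -522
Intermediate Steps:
T(v) = 2/v (T(v) = 4/(v + v) = 4/((2*v)) = 4*(1/(2*v)) = 2/v)
J = 9 (J = (-5 + 2)² = (-3)² = 9)
(29*T(-1 - 1*0))*J = (29*(2/(-1 - 1*0)))*9 = (29*(2/(-1 + 0)))*9 = (29*(2/(-1)))*9 = (29*(2*(-1)))*9 = (29*(-2))*9 = -58*9 = -522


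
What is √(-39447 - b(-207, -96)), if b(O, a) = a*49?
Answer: I*√34743 ≈ 186.39*I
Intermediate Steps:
b(O, a) = 49*a
√(-39447 - b(-207, -96)) = √(-39447 - 49*(-96)) = √(-39447 - 1*(-4704)) = √(-39447 + 4704) = √(-34743) = I*√34743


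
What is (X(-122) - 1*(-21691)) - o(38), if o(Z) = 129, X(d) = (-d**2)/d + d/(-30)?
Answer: 325321/15 ≈ 21688.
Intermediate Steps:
X(d) = -31*d/30 (X(d) = -d + d*(-1/30) = -d - d/30 = -31*d/30)
(X(-122) - 1*(-21691)) - o(38) = (-31/30*(-122) - 1*(-21691)) - 1*129 = (1891/15 + 21691) - 129 = 327256/15 - 129 = 325321/15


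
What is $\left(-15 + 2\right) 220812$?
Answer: $-2870556$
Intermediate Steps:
$\left(-15 + 2\right) 220812 = \left(-13\right) 220812 = -2870556$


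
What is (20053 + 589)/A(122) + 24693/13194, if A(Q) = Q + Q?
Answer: 11598985/134139 ≈ 86.470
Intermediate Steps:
A(Q) = 2*Q
(20053 + 589)/A(122) + 24693/13194 = (20053 + 589)/((2*122)) + 24693/13194 = 20642/244 + 24693*(1/13194) = 20642*(1/244) + 8231/4398 = 10321/122 + 8231/4398 = 11598985/134139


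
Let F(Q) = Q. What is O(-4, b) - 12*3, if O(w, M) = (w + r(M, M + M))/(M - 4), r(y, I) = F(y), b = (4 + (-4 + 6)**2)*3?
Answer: -35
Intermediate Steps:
b = 24 (b = (4 + 2**2)*3 = (4 + 4)*3 = 8*3 = 24)
r(y, I) = y
O(w, M) = (M + w)/(-4 + M) (O(w, M) = (w + M)/(M - 4) = (M + w)/(-4 + M))
O(-4, b) - 12*3 = (24 - 4)/(-4 + 24) - 12*3 = 20/20 - 36 = (1/20)*20 - 36 = 1 - 36 = -35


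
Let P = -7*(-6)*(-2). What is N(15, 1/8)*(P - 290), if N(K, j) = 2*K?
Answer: -11220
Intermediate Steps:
P = -84 (P = 42*(-2) = -84)
N(15, 1/8)*(P - 290) = (2*15)*(-84 - 290) = 30*(-374) = -11220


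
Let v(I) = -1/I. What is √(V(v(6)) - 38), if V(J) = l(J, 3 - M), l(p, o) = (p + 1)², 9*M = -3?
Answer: I*√1343/6 ≈ 6.1078*I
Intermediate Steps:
M = -⅓ (M = (⅑)*(-3) = -⅓ ≈ -0.33333)
l(p, o) = (1 + p)²
V(J) = (1 + J)²
√(V(v(6)) - 38) = √((1 - 1/6)² - 38) = √((1 - 1*⅙)² - 38) = √((1 - ⅙)² - 38) = √((⅚)² - 38) = √(25/36 - 38) = √(-1343/36) = I*√1343/6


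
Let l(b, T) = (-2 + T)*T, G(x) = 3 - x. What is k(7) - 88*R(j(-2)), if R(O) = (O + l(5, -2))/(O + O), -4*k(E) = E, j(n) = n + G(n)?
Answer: -1957/12 ≈ -163.08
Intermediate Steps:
j(n) = 3 (j(n) = n + (3 - n) = 3)
l(b, T) = T*(-2 + T)
k(E) = -E/4
R(O) = (8 + O)/(2*O) (R(O) = (O - 2*(-2 - 2))/(O + O) = (O - 2*(-4))/((2*O)) = (O + 8)*(1/(2*O)) = (8 + O)*(1/(2*O)) = (8 + O)/(2*O))
k(7) - 88*R(j(-2)) = -¼*7 - 44*(8 + 3)/3 = -7/4 - 44*11/3 = -7/4 - 88*11/6 = -7/4 - 484/3 = -1957/12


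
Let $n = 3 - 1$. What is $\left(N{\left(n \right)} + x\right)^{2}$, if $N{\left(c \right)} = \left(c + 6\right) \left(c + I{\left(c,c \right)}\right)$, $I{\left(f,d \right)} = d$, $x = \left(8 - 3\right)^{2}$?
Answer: $3249$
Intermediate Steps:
$n = 2$ ($n = 3 - 1 = 2$)
$x = 25$ ($x = 5^{2} = 25$)
$N{\left(c \right)} = 2 c \left(6 + c\right)$ ($N{\left(c \right)} = \left(c + 6\right) \left(c + c\right) = \left(6 + c\right) 2 c = 2 c \left(6 + c\right)$)
$\left(N{\left(n \right)} + x\right)^{2} = \left(2 \cdot 2 \left(6 + 2\right) + 25\right)^{2} = \left(2 \cdot 2 \cdot 8 + 25\right)^{2} = \left(32 + 25\right)^{2} = 57^{2} = 3249$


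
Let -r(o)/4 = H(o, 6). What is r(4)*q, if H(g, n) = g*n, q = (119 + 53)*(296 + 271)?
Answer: -9362304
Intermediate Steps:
q = 97524 (q = 172*567 = 97524)
r(o) = -24*o (r(o) = -4*o*6 = -24*o)
r(4)*q = -24*4*97524 = -96*97524 = -9362304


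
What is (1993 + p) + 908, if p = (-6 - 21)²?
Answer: 3630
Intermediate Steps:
p = 729 (p = (-27)² = 729)
(1993 + p) + 908 = (1993 + 729) + 908 = 2722 + 908 = 3630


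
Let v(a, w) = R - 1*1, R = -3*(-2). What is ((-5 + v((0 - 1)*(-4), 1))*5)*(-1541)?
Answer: 0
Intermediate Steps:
R = 6
v(a, w) = 5 (v(a, w) = 6 - 1*1 = 6 - 1 = 5)
((-5 + v((0 - 1)*(-4), 1))*5)*(-1541) = ((-5 + 5)*5)*(-1541) = (0*5)*(-1541) = 0*(-1541) = 0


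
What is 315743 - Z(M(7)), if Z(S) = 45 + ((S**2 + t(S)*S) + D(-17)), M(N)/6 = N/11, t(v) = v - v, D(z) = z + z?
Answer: 38201808/121 ≈ 3.1572e+5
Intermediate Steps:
D(z) = 2*z
t(v) = 0
M(N) = 6*N/11 (M(N) = 6*(N/11) = 6*N/11)
Z(S) = 11 + S**2 (Z(S) = 45 + ((S**2 + 0*S) + 2*(-17)) = 45 + ((S**2 + 0) - 34) = 45 + (S**2 - 34) = 45 + (-34 + S**2) = 11 + S**2)
315743 - Z(M(7)) = 315743 - (11 + ((6/11)*7)**2) = 315743 - (11 + (42/11)**2) = 315743 - (11 + 1764/121) = 315743 - 1*3095/121 = 315743 - 3095/121 = 38201808/121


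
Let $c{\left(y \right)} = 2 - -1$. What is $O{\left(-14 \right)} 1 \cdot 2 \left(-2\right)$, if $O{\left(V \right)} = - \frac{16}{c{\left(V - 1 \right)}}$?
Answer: $\frac{64}{3} \approx 21.333$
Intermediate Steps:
$c{\left(y \right)} = 3$ ($c{\left(y \right)} = 2 + 1 = 3$)
$O{\left(V \right)} = - \frac{16}{3}$
$O{\left(-14 \right)} 1 \cdot 2 \left(-2\right) = - \frac{16 \cdot 1 \cdot 2 \left(-2\right)}{3} = - \frac{16 \cdot 2 \left(-2\right)}{3} = \left(- \frac{16}{3}\right) \left(-4\right) = \frac{64}{3}$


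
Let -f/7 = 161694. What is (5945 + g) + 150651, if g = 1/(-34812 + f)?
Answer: 182695855319/1166670 ≈ 1.5660e+5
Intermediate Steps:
f = -1131858 (f = -7*161694 = -1131858)
g = -1/1166670 (g = 1/(-34812 - 1131858) = 1/(-1166670) = -1/1166670 ≈ -8.5714e-7)
(5945 + g) + 150651 = (5945 - 1/1166670) + 150651 = 6935853149/1166670 + 150651 = 182695855319/1166670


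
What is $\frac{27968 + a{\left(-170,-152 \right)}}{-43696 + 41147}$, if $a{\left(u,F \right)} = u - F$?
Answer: $- \frac{27950}{2549} \approx -10.965$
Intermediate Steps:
$\frac{27968 + a{\left(-170,-152 \right)}}{-43696 + 41147} = \frac{27968 - 18}{-43696 + 41147} = \frac{27968 + \left(-170 + 152\right)}{-2549} = \left(27968 - 18\right) \left(- \frac{1}{2549}\right) = 27950 \left(- \frac{1}{2549}\right) = - \frac{27950}{2549}$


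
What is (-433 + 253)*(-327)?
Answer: 58860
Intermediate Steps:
(-433 + 253)*(-327) = -180*(-327) = 58860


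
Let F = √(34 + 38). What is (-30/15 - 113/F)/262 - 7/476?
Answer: -199/8908 - 113*√2/3144 ≈ -0.073168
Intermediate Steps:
F = 6*√2 (F = √72 = 6*√2 ≈ 8.4853)
(-30/15 - 113/F)/262 - 7/476 = (-30/15 - 113*√2/12)/262 - 7/476 = (-30*1/15 - 113*√2/12)*(1/262) - 7*1/476 = (-2 - 113*√2/12)*(1/262) - 1/68 = (-1/131 - 113*√2/3144) - 1/68 = -199/8908 - 113*√2/3144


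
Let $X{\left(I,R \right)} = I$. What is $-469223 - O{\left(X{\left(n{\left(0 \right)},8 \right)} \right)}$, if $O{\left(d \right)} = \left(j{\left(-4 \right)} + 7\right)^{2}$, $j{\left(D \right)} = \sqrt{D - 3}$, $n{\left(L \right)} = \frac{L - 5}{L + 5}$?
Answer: $-469265 - 14 i \sqrt{7} \approx -4.6927 \cdot 10^{5} - 37.041 i$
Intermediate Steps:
$n{\left(L \right)} = \frac{-5 + L}{5 + L}$
$j{\left(D \right)} = \sqrt{-3 + D}$
$O{\left(d \right)} = \left(7 + i \sqrt{7}\right)^{2}$ ($O{\left(d \right)} = \left(\sqrt{-3 - 4} + 7\right)^{2} = \left(\sqrt{-7} + 7\right)^{2} = \left(i \sqrt{7} + 7\right)^{2} = \left(7 + i \sqrt{7}\right)^{2}$)
$-469223 - O{\left(X{\left(n{\left(0 \right)},8 \right)} \right)} = -469223 - \left(7 + i \sqrt{7}\right)^{2}$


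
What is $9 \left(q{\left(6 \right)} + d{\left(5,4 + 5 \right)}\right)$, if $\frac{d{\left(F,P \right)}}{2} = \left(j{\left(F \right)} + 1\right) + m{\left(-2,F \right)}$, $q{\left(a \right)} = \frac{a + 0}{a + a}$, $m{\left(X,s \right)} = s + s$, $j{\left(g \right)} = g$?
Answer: $\frac{585}{2} \approx 292.5$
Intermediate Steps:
$m{\left(X,s \right)} = 2 s$
$q{\left(a \right)} = \frac{1}{2}$ ($q{\left(a \right)} = \frac{a}{2 a} = a \frac{1}{2 a} = \frac{1}{2}$)
$d{\left(F,P \right)} = 2 + 6 F$ ($d{\left(F,P \right)} = 2 \left(\left(F + 1\right) + 2 F\right) = 2 \left(\left(1 + F\right) + 2 F\right) = 2 \left(1 + 3 F\right) = 2 + 6 F$)
$9 \left(q{\left(6 \right)} + d{\left(5,4 + 5 \right)}\right) = 9 \left(\frac{1}{2} + \left(2 + 6 \cdot 5\right)\right) = 9 \left(\frac{1}{2} + \left(2 + 30\right)\right) = 9 \left(\frac{1}{2} + 32\right) = 9 \cdot \frac{65}{2} = \frac{585}{2}$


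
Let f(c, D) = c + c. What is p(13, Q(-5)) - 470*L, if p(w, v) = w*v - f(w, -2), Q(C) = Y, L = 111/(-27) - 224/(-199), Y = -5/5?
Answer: 2443241/1791 ≈ 1364.2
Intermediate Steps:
Y = -1 (Y = -5*⅕ = -1)
L = -5347/1791 (L = 111*(-1/27) - 224*(-1/199) = -37/9 + 224/199 = -5347/1791 ≈ -2.9855)
Q(C) = -1
f(c, D) = 2*c
p(w, v) = -2*w + v*w (p(w, v) = w*v - 2*w = v*w - 2*w = -2*w + v*w)
p(13, Q(-5)) - 470*L = 13*(-2 - 1) - 470*(-5347/1791) = 13*(-3) + 2513090/1791 = -39 + 2513090/1791 = 2443241/1791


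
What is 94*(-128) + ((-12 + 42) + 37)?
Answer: -11965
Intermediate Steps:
94*(-128) + ((-12 + 42) + 37) = -12032 + (30 + 37) = -12032 + 67 = -11965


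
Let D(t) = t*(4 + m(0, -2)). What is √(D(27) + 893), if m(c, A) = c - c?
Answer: √1001 ≈ 31.639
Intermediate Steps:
m(c, A) = 0
D(t) = 4*t (D(t) = t*(4 + 0) = t*4 = 4*t)
√(D(27) + 893) = √(4*27 + 893) = √(108 + 893) = √1001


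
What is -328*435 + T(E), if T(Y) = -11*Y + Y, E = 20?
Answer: -142880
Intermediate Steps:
T(Y) = -10*Y
-328*435 + T(E) = -328*435 - 10*20 = -142680 - 200 = -142880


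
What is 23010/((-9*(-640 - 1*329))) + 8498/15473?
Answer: 143381596/44980011 ≈ 3.1877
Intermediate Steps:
23010/((-9*(-640 - 1*329))) + 8498/15473 = 23010/((-9*(-640 - 329))) + 8498*(1/15473) = 23010/((-9*(-969))) + 8498/15473 = 23010/8721 + 8498/15473 = 23010*(1/8721) + 8498/15473 = 7670/2907 + 8498/15473 = 143381596/44980011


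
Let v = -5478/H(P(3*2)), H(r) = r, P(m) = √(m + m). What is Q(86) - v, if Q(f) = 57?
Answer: 57 + 913*√3 ≈ 1638.4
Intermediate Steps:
P(m) = √2*√m (P(m) = √(2*m) = √2*√m)
v = -913*√3 (v = -5478*√3/6 = -913*√3 ≈ -1581.4)
Q(86) - v = 57 - (-913)*√3 = 57 + 913*√3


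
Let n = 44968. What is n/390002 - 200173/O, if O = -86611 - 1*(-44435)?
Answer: 39982220357/8224362176 ≈ 4.8614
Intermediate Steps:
O = -42176 (O = -86611 + 44435 = -42176)
n/390002 - 200173/O = 44968/390002 - 200173/(-42176) = 44968*(1/390002) - 200173*(-1/42176) = 22484/195001 + 200173/42176 = 39982220357/8224362176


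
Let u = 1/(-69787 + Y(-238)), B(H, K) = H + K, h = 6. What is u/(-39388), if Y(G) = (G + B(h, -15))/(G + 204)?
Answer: 17/46724231634 ≈ 3.6384e-10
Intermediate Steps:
Y(G) = (-9 + G)/(204 + G) (Y(G) = (G + (6 - 15))/(G + 204) = (G - 9)/(204 + G) = (-9 + G)/(204 + G))
u = -34/2372511 (u = 1/(-69787 + (-9 - 238)/(204 - 238)) = 1/(-69787 - 247/(-34)) = 1/(-69787 - 1/34*(-247)) = 1/(-69787 + 247/34) = 1/(-2372511/34) = -34/2372511 ≈ -1.4331e-5)
u/(-39388) = -34/2372511/(-39388) = -34/2372511*(-1/39388) = 17/46724231634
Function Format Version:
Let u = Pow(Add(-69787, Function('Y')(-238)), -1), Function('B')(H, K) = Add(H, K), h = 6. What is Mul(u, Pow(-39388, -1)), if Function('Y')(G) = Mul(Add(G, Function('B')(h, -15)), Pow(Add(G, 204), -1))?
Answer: Rational(17, 46724231634) ≈ 3.6384e-10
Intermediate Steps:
Function('Y')(G) = Mul(Pow(Add(204, G), -1), Add(-9, G)) (Function('Y')(G) = Mul(Add(G, Add(6, -15)), Pow(Add(G, 204), -1)) = Mul(Add(G, -9), Pow(Add(204, G), -1)) = Mul(Add(-9, G), Pow(Add(204, G), -1)) = Mul(Pow(Add(204, G), -1), Add(-9, G)))
u = Rational(-34, 2372511) (u = Pow(Add(-69787, Mul(Pow(Add(204, -238), -1), Add(-9, -238))), -1) = Pow(Add(-69787, Mul(Pow(-34, -1), -247)), -1) = Pow(Add(-69787, Mul(Rational(-1, 34), -247)), -1) = Pow(Add(-69787, Rational(247, 34)), -1) = Pow(Rational(-2372511, 34), -1) = Rational(-34, 2372511) ≈ -1.4331e-5)
Mul(u, Pow(-39388, -1)) = Mul(Rational(-34, 2372511), Pow(-39388, -1)) = Mul(Rational(-34, 2372511), Rational(-1, 39388)) = Rational(17, 46724231634)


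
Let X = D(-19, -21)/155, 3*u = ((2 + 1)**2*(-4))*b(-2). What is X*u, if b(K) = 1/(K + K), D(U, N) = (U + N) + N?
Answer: -183/155 ≈ -1.1806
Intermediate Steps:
D(U, N) = U + 2*N (D(U, N) = (N + U) + N = U + 2*N)
b(K) = 1/(2*K)
u = 3 (u = (((2 + 1)**2*(-4))*((1/2)/(-2)))/3 = ((3**2*(-4))*((1/2)*(-1/2)))/3 = ((9*(-4))*(-1/4))/3 = (-36*(-1/4))/3 = (1/3)*9 = 3)
X = -61/155 (X = (-19 + 2*(-21))/155 = (-19 - 42)*(1/155) = -61*1/155 = -61/155 ≈ -0.39355)
X*u = -61/155*3 = -183/155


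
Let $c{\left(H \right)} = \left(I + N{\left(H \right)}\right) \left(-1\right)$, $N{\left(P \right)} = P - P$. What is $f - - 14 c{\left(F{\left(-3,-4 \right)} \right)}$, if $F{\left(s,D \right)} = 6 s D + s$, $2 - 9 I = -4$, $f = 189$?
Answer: $\frac{539}{3} \approx 179.67$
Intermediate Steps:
$I = \frac{2}{3}$ ($I = \frac{2}{9} - - \frac{4}{9} = \frac{2}{9} + \frac{4}{9} = \frac{2}{3} \approx 0.66667$)
$N{\left(P \right)} = 0$
$F{\left(s,D \right)} = s + 6 D s$ ($F{\left(s,D \right)} = 6 D s + s = s + 6 D s$)
$c{\left(H \right)} = - \frac{2}{3}$ ($c{\left(H \right)} = \left(\frac{2}{3} + 0\right) \left(-1\right) = \frac{2}{3} \left(-1\right) = - \frac{2}{3}$)
$f - - 14 c{\left(F{\left(-3,-4 \right)} \right)} = 189 - \left(-14\right) \left(- \frac{2}{3}\right) = 189 - \frac{28}{3} = \frac{539}{3}$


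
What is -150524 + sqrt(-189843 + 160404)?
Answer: -150524 + 3*I*sqrt(3271) ≈ -1.5052e+5 + 171.58*I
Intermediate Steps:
-150524 + sqrt(-189843 + 160404) = -150524 + sqrt(-29439) = -150524 + 3*I*sqrt(3271)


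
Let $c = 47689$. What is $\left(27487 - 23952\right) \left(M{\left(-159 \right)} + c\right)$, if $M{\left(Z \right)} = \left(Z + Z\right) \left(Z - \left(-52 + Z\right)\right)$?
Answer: $110125855$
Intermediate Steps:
$M{\left(Z \right)} = 104 Z$ ($M{\left(Z \right)} = 2 Z 52 = 104 Z$)
$\left(27487 - 23952\right) \left(M{\left(-159 \right)} + c\right) = \left(27487 - 23952\right) \left(104 \left(-159\right) + 47689\right) = 3535 \left(-16536 + 47689\right) = 3535 \cdot 31153 = 110125855$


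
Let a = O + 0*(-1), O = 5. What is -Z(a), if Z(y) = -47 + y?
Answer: 42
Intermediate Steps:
a = 5 (a = 5 + 0*(-1) = 5 + 0 = 5)
-Z(a) = -(-47 + 5) = -1*(-42) = 42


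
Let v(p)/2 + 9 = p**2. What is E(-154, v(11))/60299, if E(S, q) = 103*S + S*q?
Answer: -50358/60299 ≈ -0.83514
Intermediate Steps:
v(p) = -18 + 2*p**2
E(-154, v(11))/60299 = -154*(103 + (-18 + 2*11**2))/60299 = -154*(103 + (-18 + 2*121))*(1/60299) = -154*(103 + (-18 + 242))*(1/60299) = -154*(103 + 224)*(1/60299) = -154*327*(1/60299) = -50358*1/60299 = -50358/60299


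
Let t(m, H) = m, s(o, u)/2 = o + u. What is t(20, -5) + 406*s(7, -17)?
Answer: -8100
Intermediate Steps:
s(o, u) = 2*o + 2*u (s(o, u) = 2*(o + u) = 2*o + 2*u)
t(20, -5) + 406*s(7, -17) = 20 + 406*(2*7 + 2*(-17)) = 20 + 406*(14 - 34) = 20 + 406*(-20) = 20 - 8120 = -8100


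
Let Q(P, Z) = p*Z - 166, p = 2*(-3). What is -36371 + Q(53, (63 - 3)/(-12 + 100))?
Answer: -401952/11 ≈ -36541.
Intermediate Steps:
p = -6
Q(P, Z) = -166 - 6*Z (Q(P, Z) = -6*Z - 166 = -166 - 6*Z)
-36371 + Q(53, (63 - 3)/(-12 + 100)) = -36371 + (-166 - 6*(63 - 3)/(-12 + 100)) = -36371 + (-166 - 360/88) = -36371 + (-166 - 6*15/22) = -36371 + (-166 - 45/11) = -36371 - 1871/11 = -401952/11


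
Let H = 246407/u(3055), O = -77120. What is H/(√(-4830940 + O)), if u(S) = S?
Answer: -246407*I*√136335/2499020550 ≈ -0.036407*I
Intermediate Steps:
H = 246407/3055 ≈ 80.657
H/(√(-4830940 + O)) = 246407/(3055*(√(-4830940 - 77120))) = 246407/(3055*(√(-4908060))) = 246407/(3055*((6*I*√136335))) = 246407*(-I*√136335/818010)/3055 = -246407*I*√136335/2499020550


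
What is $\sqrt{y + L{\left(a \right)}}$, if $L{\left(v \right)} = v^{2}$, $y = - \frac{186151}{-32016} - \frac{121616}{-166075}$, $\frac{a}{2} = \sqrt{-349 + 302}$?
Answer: $\frac{i \sqrt{15249365387138337}}{9167340} \approx 13.47 i$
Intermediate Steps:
$a = 2 i \sqrt{47}$ ($a = 2 \sqrt{-349 + 302} = 2 \sqrt{-47} = 2 i \sqrt{47} \approx 13.711 i$)
$y = \frac{1200299489}{183346800}$ ($y = \left(-186151\right) \left(- \frac{1}{32016}\right) - - \frac{121616}{166075} = \frac{6419}{1104} + \frac{121616}{166075} = \frac{1200299489}{183346800} \approx 6.5466$)
$\sqrt{y + L{\left(a \right)}} = \sqrt{\frac{1200299489}{183346800} + \left(2 i \sqrt{47}\right)^{2}} = \sqrt{\frac{1200299489}{183346800} - 188} = \sqrt{- \frac{33268898911}{183346800}} = \frac{i \sqrt{15249365387138337}}{9167340}$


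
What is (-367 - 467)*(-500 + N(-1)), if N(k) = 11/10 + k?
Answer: 2084583/5 ≈ 4.1692e+5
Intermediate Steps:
N(k) = 11/10 + k (N(k) = 11*(1/10) + k = 11/10 + k)
(-367 - 467)*(-500 + N(-1)) = (-367 - 467)*(-500 + (11/10 - 1)) = -834*(-500 + 1/10) = -834*(-4999/10) = 2084583/5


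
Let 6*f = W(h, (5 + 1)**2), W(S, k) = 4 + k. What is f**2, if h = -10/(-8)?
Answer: 400/9 ≈ 44.444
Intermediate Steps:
h = 5/4 (h = -10*(-1/8) = 5/4 ≈ 1.2500)
f = 20/3 (f = (4 + (5 + 1)**2)/6 = (4 + 6**2)/6 = (4 + 36)/6 = (1/6)*40 = 20/3 ≈ 6.6667)
f**2 = (20/3)**2 = 400/9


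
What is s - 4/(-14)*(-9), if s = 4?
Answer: 10/7 ≈ 1.4286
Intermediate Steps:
s - 4/(-14)*(-9) = 4 - 4/(-14)*(-9) = 4 - 4*(-1/14)*(-9) = 4 + (2/7)*(-9) = 4 - 18/7 = 10/7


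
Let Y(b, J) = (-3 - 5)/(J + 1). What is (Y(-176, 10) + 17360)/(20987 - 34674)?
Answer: -190952/150557 ≈ -1.2683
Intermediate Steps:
Y(b, J) = -8/(1 + J)
(Y(-176, 10) + 17360)/(20987 - 34674) = (-8/(1 + 10) + 17360)/(20987 - 34674) = (-8/11 + 17360)/(-13687) = (-8*1/11 + 17360)*(-1/13687) = (-8/11 + 17360)*(-1/13687) = (190952/11)*(-1/13687) = -190952/150557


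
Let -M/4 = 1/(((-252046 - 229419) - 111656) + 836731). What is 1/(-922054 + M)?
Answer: -121805/112310787472 ≈ -1.0845e-6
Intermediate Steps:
M = -2/121805 (M = -4/(((-252046 - 229419) - 111656) + 836731) = -4/((-481465 - 111656) + 836731) = -4/(-593121 + 836731) = -4/243610 = -4*1/243610 = -2/121805 ≈ -1.6420e-5)
1/(-922054 + M) = 1/(-922054 - 2/121805) = 1/(-112310787472/121805) = -121805/112310787472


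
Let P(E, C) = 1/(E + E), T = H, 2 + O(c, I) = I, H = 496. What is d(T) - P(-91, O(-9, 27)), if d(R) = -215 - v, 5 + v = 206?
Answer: -75711/182 ≈ -415.99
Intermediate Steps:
v = 201 (v = -5 + 206 = 201)
O(c, I) = -2 + I
T = 496
d(R) = -416 (d(R) = -215 - 1*201 = -215 - 201 = -416)
P(E, C) = 1/(2*E)
d(T) - P(-91, O(-9, 27)) = -416 - 1/(2*(-91)) = -416 - (-1)/(2*91) = -416 - 1*(-1/182) = -416 + 1/182 = -75711/182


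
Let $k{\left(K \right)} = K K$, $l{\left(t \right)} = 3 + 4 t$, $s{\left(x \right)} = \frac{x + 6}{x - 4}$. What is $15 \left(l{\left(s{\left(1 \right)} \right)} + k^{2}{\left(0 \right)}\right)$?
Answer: $-95$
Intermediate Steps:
$s{\left(x \right)} = \frac{6 + x}{-4 + x}$
$k{\left(K \right)} = K^{2}$
$15 \left(l{\left(s{\left(1 \right)} \right)} + k^{2}{\left(0 \right)}\right) = 15 \left(\left(3 + 4 \frac{6 + 1}{-4 + 1}\right) + \left(0^{2}\right)^{2}\right) = 15 \left(\left(3 + 4 \frac{1}{-3} \cdot 7\right) + 0^{2}\right) = 15 \left(\left(3 + 4 \left(\left(- \frac{1}{3}\right) 7\right)\right) + 0\right) = 15 \left(\left(3 + 4 \left(- \frac{7}{3}\right)\right) + 0\right) = 15 \left(\left(3 - \frac{28}{3}\right) + 0\right) = 15 \left(- \frac{19}{3} + 0\right) = 15 \left(- \frac{19}{3}\right) = -95$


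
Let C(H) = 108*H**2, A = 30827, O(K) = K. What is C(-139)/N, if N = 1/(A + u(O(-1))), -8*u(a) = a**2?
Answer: 128650907205/2 ≈ 6.4325e+10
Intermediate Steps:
u(a) = -a**2/8
N = 8/246615 (N = 1/(30827 - 1/8*(-1)**2) = 1/(30827 - 1/8*1) = 1/(30827 - 1/8) = 1/(246615/8) = 8/246615 ≈ 3.2439e-5)
C(-139)/N = (108*(-139)**2)/(8/246615) = (108*19321)*(246615/8) = 2086668*(246615/8) = 128650907205/2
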